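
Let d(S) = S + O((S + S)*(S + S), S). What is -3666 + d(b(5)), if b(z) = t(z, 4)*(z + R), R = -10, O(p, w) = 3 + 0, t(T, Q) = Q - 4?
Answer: -3663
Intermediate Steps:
t(T, Q) = -4 + Q
O(p, w) = 3
b(z) = 0 (b(z) = (-4 + 4)*(z - 10) = 0*(-10 + z) = 0)
d(S) = 3 + S (d(S) = S + 3 = 3 + S)
-3666 + d(b(5)) = -3666 + (3 + 0) = -3666 + 3 = -3663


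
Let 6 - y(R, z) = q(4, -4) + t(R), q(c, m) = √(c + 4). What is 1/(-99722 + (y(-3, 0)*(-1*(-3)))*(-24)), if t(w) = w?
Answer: -50185/5037047714 - 36*√2/2518523857 ≈ -9.9834e-6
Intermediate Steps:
q(c, m) = √(4 + c)
y(R, z) = 6 - R - 2*√2 (y(R, z) = 6 - (√(4 + 4) + R) = 6 - (√8 + R) = 6 - (2*√2 + R) = 6 - (R + 2*√2) = 6 + (-R - 2*√2) = 6 - R - 2*√2)
1/(-99722 + (y(-3, 0)*(-1*(-3)))*(-24)) = 1/(-99722 + ((6 - 1*(-3) - 2*√2)*(-1*(-3)))*(-24)) = 1/(-99722 + ((6 + 3 - 2*√2)*3)*(-24)) = 1/(-99722 + ((9 - 2*√2)*3)*(-24)) = 1/(-99722 + (27 - 6*√2)*(-24)) = 1/(-99722 + (-648 + 144*√2)) = 1/(-100370 + 144*√2)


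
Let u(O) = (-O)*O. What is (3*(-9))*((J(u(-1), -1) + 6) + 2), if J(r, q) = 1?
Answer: -243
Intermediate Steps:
u(O) = -O**2
(3*(-9))*((J(u(-1), -1) + 6) + 2) = (3*(-9))*((1 + 6) + 2) = -27*(7 + 2) = -27*9 = -243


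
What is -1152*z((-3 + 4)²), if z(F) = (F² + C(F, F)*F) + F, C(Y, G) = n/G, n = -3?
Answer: 1152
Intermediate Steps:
C(Y, G) = -3/G
z(F) = -3 + F + F² (z(F) = (F² + (-3/F)*F) + F = (F² - 3) + F = (-3 + F²) + F = -3 + F + F²)
-1152*z((-3 + 4)²) = -1152*(-3 + (-3 + 4)²*(1 + (-3 + 4)²)) = -1152*(-3 + 1²*(1 + 1²)) = -1152*(-3 + 1*(1 + 1)) = -1152*(-3 + 1*2) = -1152*(-3 + 2) = -1152*(-1) = 1152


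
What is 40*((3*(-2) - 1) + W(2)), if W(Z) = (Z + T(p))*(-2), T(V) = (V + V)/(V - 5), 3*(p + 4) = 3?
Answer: -500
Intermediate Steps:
p = -3 (p = -4 + (⅓)*3 = -4 + 1 = -3)
T(V) = 2*V/(-5 + V) (T(V) = (2*V)/(-5 + V) = 2*V/(-5 + V))
W(Z) = -3/2 - 2*Z (W(Z) = (Z + 2*(-3)/(-5 - 3))*(-2) = (Z + 2*(-3)/(-8))*(-2) = (Z + 2*(-3)*(-⅛))*(-2) = (Z + ¾)*(-2) = (¾ + Z)*(-2) = -3/2 - 2*Z)
40*((3*(-2) - 1) + W(2)) = 40*((3*(-2) - 1) + (-3/2 - 2*2)) = 40*((-6 - 1) + (-3/2 - 4)) = 40*(-7 - 11/2) = 40*(-25/2) = -500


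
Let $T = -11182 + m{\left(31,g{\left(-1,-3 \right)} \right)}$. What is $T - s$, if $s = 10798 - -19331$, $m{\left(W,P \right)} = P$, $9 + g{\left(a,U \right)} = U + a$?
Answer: $-41324$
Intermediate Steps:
$g{\left(a,U \right)} = -9 + U + a$ ($g{\left(a,U \right)} = -9 + \left(U + a\right) = -9 + U + a$)
$s = 30129$ ($s = 10798 + 19331 = 30129$)
$T = -11195$ ($T = -11182 - 13 = -11195$)
$T - s = -11195 - 30129 = -41324$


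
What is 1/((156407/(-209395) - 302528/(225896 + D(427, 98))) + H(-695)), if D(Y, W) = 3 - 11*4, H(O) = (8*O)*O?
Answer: 9458581545/36549831071558291 ≈ 2.5879e-7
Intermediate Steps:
H(O) = 8*O²
D(Y, W) = -41 (D(Y, W) = 3 - 44 = -41)
1/((156407/(-209395) - 302528/(225896 + D(427, 98))) + H(-695)) = 1/((156407/(-209395) - 302528/(225896 - 41)) + 8*(-695)²) = 1/((156407*(-1/209395) - 302528/225855) + 8*483025) = 1/((-156407/209395 - 302528*1/225855) + 3864200) = 1/((-156407/209395 - 302528/225855) + 3864200) = 1/(-19734630709/9458581545 + 3864200) = 1/(36549831071558291/9458581545) = 9458581545/36549831071558291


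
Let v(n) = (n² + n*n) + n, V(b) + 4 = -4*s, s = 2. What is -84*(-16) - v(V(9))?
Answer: 1068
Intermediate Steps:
V(b) = -12 (V(b) = -4 - 4*2 = -4 - 8 = -12)
v(n) = n + 2*n² (v(n) = (n² + n²) + n = 2*n² + n = n + 2*n²)
-84*(-16) - v(V(9)) = -84*(-16) - (-12)*(1 + 2*(-12)) = 1344 - (-12)*(1 - 24) = 1344 - (-12)*(-23) = 1344 - 1*276 = 1344 - 276 = 1068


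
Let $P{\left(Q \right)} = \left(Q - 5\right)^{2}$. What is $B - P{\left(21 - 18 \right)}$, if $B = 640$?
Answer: $636$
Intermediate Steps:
$P{\left(Q \right)} = \left(-5 + Q\right)^{2}$
$B - P{\left(21 - 18 \right)} = 640 - \left(-5 + \left(21 - 18\right)\right)^{2} = 640 - \left(-5 + 3\right)^{2} = 640 - \left(-2\right)^{2} = 640 - 4 = 636$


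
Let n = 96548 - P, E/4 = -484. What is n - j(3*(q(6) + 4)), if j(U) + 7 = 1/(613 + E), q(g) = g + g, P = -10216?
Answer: 141258034/1323 ≈ 1.0677e+5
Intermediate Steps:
E = -1936 (E = 4*(-484) = -1936)
q(g) = 2*g
n = 106764 (n = 96548 - 1*(-10216) = 96548 + 10216 = 106764)
j(U) = -9262/1323 (j(U) = -7 + 1/(613 - 1936) = -7 + 1/(-1323) = -7 - 1/1323 = -9262/1323)
n - j(3*(q(6) + 4)) = 106764 - 1*(-9262/1323) = 106764 + 9262/1323 = 141258034/1323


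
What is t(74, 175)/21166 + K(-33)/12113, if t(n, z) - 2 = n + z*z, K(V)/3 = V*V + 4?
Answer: 441284527/256383758 ≈ 1.7212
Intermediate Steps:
K(V) = 12 + 3*V**2 (K(V) = 3*(V*V + 4) = 3*(V**2 + 4) = 3*(4 + V**2) = 12 + 3*V**2)
t(n, z) = 2 + n + z**2 (t(n, z) = 2 + (n + z*z) = 2 + (n + z**2) = 2 + n + z**2)
t(74, 175)/21166 + K(-33)/12113 = (2 + 74 + 175**2)/21166 + (12 + 3*(-33)**2)/12113 = (2 + 74 + 30625)*(1/21166) + (12 + 3*1089)*(1/12113) = 30701*(1/21166) + (12 + 3267)*(1/12113) = 30701/21166 + 3279*(1/12113) = 30701/21166 + 3279/12113 = 441284527/256383758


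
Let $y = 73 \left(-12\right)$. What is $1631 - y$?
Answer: $2507$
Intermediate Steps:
$y = -876$
$1631 - y = 1631 - -876 = 1631 + 876 = 2507$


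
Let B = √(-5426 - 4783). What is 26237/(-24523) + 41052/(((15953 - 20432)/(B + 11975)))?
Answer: -4018522637541/36612839 - 13684*I*√10209/1493 ≈ -1.0976e+5 - 926.07*I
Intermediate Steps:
B = I*√10209 (B = √(-10209) = I*√10209 ≈ 101.04*I)
26237/(-24523) + 41052/(((15953 - 20432)/(B + 11975))) = 26237/(-24523) + 41052/(((15953 - 20432)/(I*√10209 + 11975))) = 26237*(-1/24523) + 41052/((-4479/(11975 + I*√10209))) = -26237/24523 + 41052*(-11975/4479 - I*√10209/4479) = -26237/24523 + (-163865900/1493 - 13684*I*√10209/1493) = -4018522637541/36612839 - 13684*I*√10209/1493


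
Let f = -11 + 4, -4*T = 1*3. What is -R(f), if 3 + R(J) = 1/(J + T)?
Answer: 97/31 ≈ 3.1290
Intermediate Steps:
T = -¾ (T = -3/4 = -¼*3 = -¾ ≈ -0.75000)
f = -7
R(J) = -3 + 1/(-¾ + J) (R(J) = -3 + 1/(J - ¾) = -3 + 1/(-¾ + J))
-R(f) = -(13 - 12*(-7))/(-3 + 4*(-7)) = -(13 + 84)/(-3 - 28) = -97/(-31) = -(-1)*97/31 = -1*(-97/31) = 97/31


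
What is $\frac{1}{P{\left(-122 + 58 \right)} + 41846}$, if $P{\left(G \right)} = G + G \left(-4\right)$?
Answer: $\frac{1}{42038} \approx 2.3788 \cdot 10^{-5}$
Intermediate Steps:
$P{\left(G \right)} = - 3 G$ ($P{\left(G \right)} = G - 4 G = - 3 G$)
$\frac{1}{P{\left(-122 + 58 \right)} + 41846} = \frac{1}{- 3 \left(-122 + 58\right) + 41846} = \frac{1}{\left(-3\right) \left(-64\right) + 41846} = \frac{1}{192 + 41846} = \frac{1}{42038}$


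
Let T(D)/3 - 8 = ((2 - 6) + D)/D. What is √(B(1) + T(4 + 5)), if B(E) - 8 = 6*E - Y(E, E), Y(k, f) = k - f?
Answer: √357/3 ≈ 6.2981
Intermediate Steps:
T(D) = 24 + 3*(-4 + D)/D (T(D) = 24 + 3*(((2 - 6) + D)/D) = 24 + 3*((-4 + D)/D) = 24 + 3*(-4 + D)/D)
B(E) = 8 + 6*E (B(E) = 8 + (6*E - (E - E)) = 8 + (6*E - 1*0) = 8 + (6*E + 0) = 8 + 6*E)
√(B(1) + T(4 + 5)) = √((8 + 6*1) + (27 - 12/(4 + 5))) = √((8 + 6) + (27 - 12/9)) = √(14 + (27 - 12*⅑)) = √(14 + (27 - 4/3)) = √(14 + 77/3) = √(119/3) = √357/3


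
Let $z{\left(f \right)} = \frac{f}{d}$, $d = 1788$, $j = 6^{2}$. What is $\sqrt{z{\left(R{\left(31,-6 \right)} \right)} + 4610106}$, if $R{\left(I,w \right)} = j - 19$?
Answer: $\frac{\sqrt{3684562686615}}{894} \approx 2147.1$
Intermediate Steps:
$j = 36$
$R{\left(I,w \right)} = 17$ ($R{\left(I,w \right)} = 36 - 19 = 17$)
$z{\left(f \right)} = \frac{f}{1788}$
$\sqrt{z{\left(R{\left(31,-6 \right)} \right)} + 4610106} = \sqrt{\frac{1}{1788} \cdot 17 + 4610106} = \sqrt{\frac{17}{1788} + 4610106} = \sqrt{\frac{8242869545}{1788}} = \frac{\sqrt{3684562686615}}{894}$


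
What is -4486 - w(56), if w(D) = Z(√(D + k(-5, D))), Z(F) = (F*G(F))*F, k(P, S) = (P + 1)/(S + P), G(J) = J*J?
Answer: -19801990/2601 ≈ -7613.2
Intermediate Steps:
G(J) = J²
k(P, S) = (1 + P)/(P + S)
Z(F) = F⁴ (Z(F) = (F*F²)*F = F³*F = F⁴)
w(D) = (D - 4/(-5 + D))² (w(D) = (√(D + (1 - 5)/(-5 + D)))⁴ = (√(D - 4/(-5 + D)))⁴ = (D - 4/(-5 + D))²)
-4486 - w(56) = -4486 - (-4 + 56*(-5 + 56))²/(-5 + 56)² = -4486 - (-4 + 56*51)²/51² = -4486 - (-4 + 2856)²/2601 = -4486 - 2852²/2601 = -4486 - 8133904/2601 = -19801990/2601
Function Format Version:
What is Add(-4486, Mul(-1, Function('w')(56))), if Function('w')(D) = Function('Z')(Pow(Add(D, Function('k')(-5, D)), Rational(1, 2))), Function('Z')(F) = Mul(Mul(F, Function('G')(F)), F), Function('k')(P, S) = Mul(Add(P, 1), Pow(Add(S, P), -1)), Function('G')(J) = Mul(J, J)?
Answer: Rational(-19801990, 2601) ≈ -7613.2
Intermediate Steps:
Function('G')(J) = Pow(J, 2)
Function('k')(P, S) = Mul(Pow(Add(P, S), -1), Add(1, P)) (Function('k')(P, S) = Mul(Add(1, P), Pow(Add(P, S), -1)) = Mul(Pow(Add(P, S), -1), Add(1, P)))
Function('Z')(F) = Pow(F, 4) (Function('Z')(F) = Mul(Mul(F, Pow(F, 2)), F) = Mul(Pow(F, 3), F) = Pow(F, 4))
Function('w')(D) = Pow(Add(D, Mul(-4, Pow(Add(-5, D), -1))), 2) (Function('w')(D) = Pow(Pow(Add(D, Mul(Pow(Add(-5, D), -1), Add(1, -5))), Rational(1, 2)), 4) = Pow(Pow(Add(D, Mul(Pow(Add(-5, D), -1), -4)), Rational(1, 2)), 4) = Pow(Pow(Add(D, Mul(-4, Pow(Add(-5, D), -1))), Rational(1, 2)), 4) = Pow(Add(D, Mul(-4, Pow(Add(-5, D), -1))), 2))
Add(-4486, Mul(-1, Function('w')(56))) = Add(-4486, Mul(-1, Mul(Pow(Add(-5, 56), -2), Pow(Add(-4, Mul(56, Add(-5, 56))), 2)))) = Add(-4486, Mul(-1, Mul(Pow(51, -2), Pow(Add(-4, Mul(56, 51)), 2)))) = Add(-4486, Mul(-1, Mul(Rational(1, 2601), Pow(Add(-4, 2856), 2)))) = Add(-4486, Mul(-1, Mul(Rational(1, 2601), Pow(2852, 2)))) = Add(-4486, Mul(-1, Mul(Rational(1, 2601), 8133904))) = Add(-4486, Mul(-1, Rational(8133904, 2601))) = Add(-4486, Rational(-8133904, 2601)) = Rational(-19801990, 2601)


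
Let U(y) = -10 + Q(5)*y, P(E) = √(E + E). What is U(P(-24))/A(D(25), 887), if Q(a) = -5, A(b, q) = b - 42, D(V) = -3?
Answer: 2/9 + 4*I*√3/9 ≈ 0.22222 + 0.7698*I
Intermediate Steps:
A(b, q) = -42 + b
P(E) = √2*√E (P(E) = √(2*E) = √2*√E)
U(y) = -10 - 5*y
U(P(-24))/A(D(25), 887) = (-10 - 5*√2*√(-24))/(-42 - 3) = (-10 - 5*√2*2*I*√6)/(-45) = (-10 - 20*I*√3)*(-1/45) = 2/9 + 4*I*√3/9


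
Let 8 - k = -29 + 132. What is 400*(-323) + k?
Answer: -129295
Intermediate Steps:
k = -95 (k = 8 - (-29 + 132) = 8 - 1*103 = 8 - 103 = -95)
400*(-323) + k = 400*(-323) - 95 = -129200 - 95 = -129295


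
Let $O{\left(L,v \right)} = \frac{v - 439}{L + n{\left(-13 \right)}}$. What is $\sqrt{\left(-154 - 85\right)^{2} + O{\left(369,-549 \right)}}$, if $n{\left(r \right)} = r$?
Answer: $\frac{\sqrt{452433458}}{89} \approx 238.99$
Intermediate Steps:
$O{\left(L,v \right)} = \frac{-439 + v}{-13 + L}$ ($O{\left(L,v \right)} = \frac{v - 439}{L - 13} = \frac{-439 + v}{-13 + L}$)
$\sqrt{\left(-154 - 85\right)^{2} + O{\left(369,-549 \right)}} = \sqrt{\left(-154 - 85\right)^{2} + \frac{-439 - 549}{-13 + 369}} = \sqrt{\left(-239\right)^{2} + \frac{1}{356} \left(-988\right)} = \sqrt{57121 + \frac{1}{356} \left(-988\right)} = \sqrt{57121 - \frac{247}{89}} = \sqrt{\frac{5083522}{89}} = \frac{\sqrt{452433458}}{89}$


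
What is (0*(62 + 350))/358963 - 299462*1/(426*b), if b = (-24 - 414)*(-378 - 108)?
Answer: -149731/45340884 ≈ -0.0033023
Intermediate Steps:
b = 212868 (b = -438*(-486) = 212868)
(0*(62 + 350))/358963 - 299462*1/(426*b) = (0*(62 + 350))/358963 - 299462/(426*212868) = (0*412)*(1/358963) - 299462/90681768 = 0*(1/358963) - 299462*1/90681768 = 0 - 149731/45340884 = -149731/45340884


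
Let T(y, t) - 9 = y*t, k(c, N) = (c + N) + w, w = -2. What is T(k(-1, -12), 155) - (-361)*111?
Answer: 37755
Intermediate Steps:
k(c, N) = -2 + N + c (k(c, N) = (c + N) - 2 = (N + c) - 2 = -2 + N + c)
T(y, t) = 9 + t*y (T(y, t) = 9 + y*t = 9 + t*y)
T(k(-1, -12), 155) - (-361)*111 = (9 + 155*(-2 - 12 - 1)) - (-361)*111 = (9 + 155*(-15)) - 1*(-40071) = (9 - 2325) + 40071 = -2316 + 40071 = 37755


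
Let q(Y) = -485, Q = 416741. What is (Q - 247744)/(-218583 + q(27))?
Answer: -168997/219068 ≈ -0.77144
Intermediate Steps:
(Q - 247744)/(-218583 + q(27)) = (416741 - 247744)/(-218583 - 485) = 168997/(-219068) = 168997*(-1/219068) = -168997/219068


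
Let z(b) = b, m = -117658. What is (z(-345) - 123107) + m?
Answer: -241110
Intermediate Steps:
(z(-345) - 123107) + m = (-345 - 123107) - 117658 = -123452 - 117658 = -241110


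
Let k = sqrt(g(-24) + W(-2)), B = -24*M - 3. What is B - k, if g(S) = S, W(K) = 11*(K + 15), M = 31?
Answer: -747 - sqrt(119) ≈ -757.91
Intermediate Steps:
B = -747 (B = -24*31 - 3 = -744 - 3 = -747)
W(K) = 165 + 11*K (W(K) = 11*(15 + K) = 165 + 11*K)
k = sqrt(119) (k = sqrt(-24 + (165 + 11*(-2))) = sqrt(-24 + (165 - 22)) = sqrt(-24 + 143) = sqrt(119) ≈ 10.909)
B - k = -747 - sqrt(119)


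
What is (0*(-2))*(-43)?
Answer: 0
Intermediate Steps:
(0*(-2))*(-43) = 0*(-43) = 0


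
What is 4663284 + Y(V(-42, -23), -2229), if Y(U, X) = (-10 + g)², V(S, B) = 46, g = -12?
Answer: 4663768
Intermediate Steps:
Y(U, X) = 484 (Y(U, X) = (-10 - 12)² = (-22)² = 484)
4663284 + Y(V(-42, -23), -2229) = 4663284 + 484 = 4663768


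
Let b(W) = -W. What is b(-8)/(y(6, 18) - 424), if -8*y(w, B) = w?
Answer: -32/1699 ≈ -0.018835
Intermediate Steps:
y(w, B) = -w/8
b(-8)/(y(6, 18) - 424) = (-1*(-8))/(-1/8*6 - 424) = 8/(-3/4 - 424) = 8/(-1699/4) = -4/1699*8 = -32/1699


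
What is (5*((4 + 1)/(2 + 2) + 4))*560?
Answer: 14700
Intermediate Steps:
(5*((4 + 1)/(2 + 2) + 4))*560 = (5*(5/4 + 4))*560 = (5*(21/4))*560 = (105/4)*560 = 14700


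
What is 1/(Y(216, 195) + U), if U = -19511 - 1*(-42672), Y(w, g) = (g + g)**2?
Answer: 1/175261 ≈ 5.7058e-6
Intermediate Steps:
Y(w, g) = 4*g**2 (Y(w, g) = (2*g)**2 = 4*g**2)
U = 23161 (U = -19511 + 42672 = 23161)
1/(Y(216, 195) + U) = 1/(4*195**2 + 23161) = 1/(4*38025 + 23161) = 1/(152100 + 23161) = 1/175261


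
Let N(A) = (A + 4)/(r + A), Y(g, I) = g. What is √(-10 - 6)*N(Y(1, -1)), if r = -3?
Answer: -10*I ≈ -10.0*I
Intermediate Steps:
N(A) = (4 + A)/(-3 + A) (N(A) = (A + 4)/(-3 + A) = (4 + A)/(-3 + A))
√(-10 - 6)*N(Y(1, -1)) = √(-10 - 6)*((4 + 1)/(-3 + 1)) = √(-16)*(5/(-2)) = (4*I)*(-½*5) = (4*I)*(-5/2) = -10*I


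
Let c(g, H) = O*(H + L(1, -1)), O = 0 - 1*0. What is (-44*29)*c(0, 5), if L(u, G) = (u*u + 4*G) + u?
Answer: 0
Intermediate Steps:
L(u, G) = u + u² + 4*G (L(u, G) = (u² + 4*G) + u = u + u² + 4*G)
O = 0 (O = 0 + 0 = 0)
c(g, H) = 0 (c(g, H) = 0*(H + (1 + 1² + 4*(-1))) = 0*(H + (1 + 1 - 4)) = 0*(H - 2) = 0*(-2 + H) = 0)
(-44*29)*c(0, 5) = -44*29*0 = -1276*0 = 0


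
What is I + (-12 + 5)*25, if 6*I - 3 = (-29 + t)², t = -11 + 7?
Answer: 7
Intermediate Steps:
t = -4
I = 182 (I = ½ + (-29 - 4)²/6 = ½ + (⅙)*(-33)² = ½ + (⅙)*1089 = ½ + 363/2 = 182)
I + (-12 + 5)*25 = 182 + (-12 + 5)*25 = 182 - 7*25 = 182 - 175 = 7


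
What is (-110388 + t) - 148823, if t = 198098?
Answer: -61113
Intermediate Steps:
(-110388 + t) - 148823 = (-110388 + 198098) - 148823 = 87710 - 148823 = -61113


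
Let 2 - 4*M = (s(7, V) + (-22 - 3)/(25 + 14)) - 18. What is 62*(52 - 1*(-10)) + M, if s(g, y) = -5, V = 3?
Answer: 150166/39 ≈ 3850.4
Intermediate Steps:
M = 250/39 (M = ½ - ((-5 + (-22 - 3)/(25 + 14)) - 18)/4 = ½ - ((-5 - 25/39) - 18)/4 = ½ - (-220/39 - 18)/4 = ½ - ¼*(-922/39) = ½ + 461/78 = 250/39 ≈ 6.4103)
62*(52 - 1*(-10)) + M = 62*(52 - 1*(-10)) + 250/39 = 62*(52 + 10) + 250/39 = 62*62 + 250/39 = 3844 + 250/39 = 150166/39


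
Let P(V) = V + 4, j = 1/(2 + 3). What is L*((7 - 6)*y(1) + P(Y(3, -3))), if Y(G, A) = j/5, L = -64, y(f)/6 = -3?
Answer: 22336/25 ≈ 893.44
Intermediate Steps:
y(f) = -18 (y(f) = 6*(-3) = -18)
j = 1/5 ≈ 0.20000
Y(G, A) = 1/25 (Y(G, A) = (1/5)/5 = (1/5)*(1/5) = 1/25)
P(V) = 4 + V
L*((7 - 6)*y(1) + P(Y(3, -3))) = -64*((7 - 6)*(-18) + (4 + 1/25)) = -64*(1*(-18) + 101/25) = -64*(-18 + 101/25) = -64*(-349/25) = 22336/25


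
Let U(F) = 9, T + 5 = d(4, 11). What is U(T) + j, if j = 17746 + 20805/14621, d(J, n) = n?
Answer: 259616660/14621 ≈ 17756.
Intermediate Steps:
T = 6 (T = -5 + 11 = 6)
j = 259485071/14621 (j = 17746 + 20805*(1/14621) = 17746 + 20805/14621 = 259485071/14621 ≈ 17747.)
U(T) + j = 9 + 259485071/14621 = 259616660/14621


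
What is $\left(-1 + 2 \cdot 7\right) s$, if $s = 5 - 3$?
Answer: $26$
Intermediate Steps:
$s = 2$ ($s = 5 - 3 = 2$)
$\left(-1 + 2 \cdot 7\right) s = \left(-1 + 2 \cdot 7\right) 2 = \left(-1 + 14\right) 2 = 13 \cdot 2 = 26$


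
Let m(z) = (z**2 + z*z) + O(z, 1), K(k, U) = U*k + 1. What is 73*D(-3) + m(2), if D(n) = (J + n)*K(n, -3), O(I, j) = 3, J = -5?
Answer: -5829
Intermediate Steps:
K(k, U) = 1 + U*k
m(z) = 3 + 2*z**2 (m(z) = (z**2 + z*z) + 3 = (z**2 + z**2) + 3 = 2*z**2 + 3 = 3 + 2*z**2)
D(n) = (1 - 3*n)*(-5 + n) (D(n) = (-5 + n)*(1 - 3*n) = (1 - 3*n)*(-5 + n))
73*D(-3) + m(2) = 73*(-(-1 + 3*(-3))*(-5 - 3)) + (3 + 2*2**2) = 73*(-1*(-1 - 9)*(-8)) + (3 + 2*4) = 73*(-1*(-10)*(-8)) + (3 + 8) = 73*(-80) + 11 = -5840 + 11 = -5829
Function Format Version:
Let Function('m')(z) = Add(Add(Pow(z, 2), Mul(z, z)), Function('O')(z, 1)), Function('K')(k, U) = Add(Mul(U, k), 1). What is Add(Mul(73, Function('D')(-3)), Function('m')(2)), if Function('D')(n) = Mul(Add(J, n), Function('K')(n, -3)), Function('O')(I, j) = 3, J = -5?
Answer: -5829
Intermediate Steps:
Function('K')(k, U) = Add(1, Mul(U, k))
Function('m')(z) = Add(3, Mul(2, Pow(z, 2))) (Function('m')(z) = Add(Add(Pow(z, 2), Mul(z, z)), 3) = Add(Add(Pow(z, 2), Pow(z, 2)), 3) = Add(Mul(2, Pow(z, 2)), 3) = Add(3, Mul(2, Pow(z, 2))))
Function('D')(n) = Mul(Add(1, Mul(-3, n)), Add(-5, n)) (Function('D')(n) = Mul(Add(-5, n), Add(1, Mul(-3, n))) = Mul(Add(1, Mul(-3, n)), Add(-5, n)))
Add(Mul(73, Function('D')(-3)), Function('m')(2)) = Add(Mul(73, Mul(-1, Add(-1, Mul(3, -3)), Add(-5, -3))), Add(3, Mul(2, Pow(2, 2)))) = Add(Mul(73, Mul(-1, Add(-1, -9), -8)), Add(3, Mul(2, 4))) = Add(Mul(73, Mul(-1, -10, -8)), Add(3, 8)) = Add(Mul(73, -80), 11) = Add(-5840, 11) = -5829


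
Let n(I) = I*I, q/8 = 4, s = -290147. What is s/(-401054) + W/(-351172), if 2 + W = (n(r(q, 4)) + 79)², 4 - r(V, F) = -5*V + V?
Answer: -61381504737547/70419467644 ≈ -871.66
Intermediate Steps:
q = 32 (q = 8*4 = 32)
r(V, F) = 4 + 4*V (r(V, F) = 4 - (-5*V + V) = 4 - (-4)*V = 4 + 4*V)
n(I) = I²
W = 306355007 (W = -2 + ((4 + 4*32)² + 79)² = -2 + ((4 + 128)² + 79)² = -2 + (132² + 79)² = -2 + (17424 + 79)² = -2 + 17503² = -2 + 306355009 = 306355007)
s/(-401054) + W/(-351172) = -290147/(-401054) + 306355007/(-351172) = -290147*(-1/401054) + 306355007*(-1/351172) = 290147/401054 - 306355007/351172 = -61381504737547/70419467644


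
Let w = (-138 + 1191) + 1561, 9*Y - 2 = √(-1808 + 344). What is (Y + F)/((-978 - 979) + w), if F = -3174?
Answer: -28564/5913 + 2*I*√366/5913 ≈ -4.8307 + 0.0064709*I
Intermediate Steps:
Y = 2/9 + 2*I*√366/9 (Y = 2/9 + √(-1808 + 344)/9 = 2/9 + √(-1464)/9 = 2/9 + (2*I*√366)/9 = 2/9 + 2*I*√366/9 ≈ 0.22222 + 4.2514*I)
w = 2614 (w = 1053 + 1561 = 2614)
(Y + F)/((-978 - 979) + w) = ((2/9 + 2*I*√366/9) - 3174)/((-978 - 979) + 2614) = (-28564/9 + 2*I*√366/9)/(-1957 + 2614) = (-28564/9 + 2*I*√366/9)/657 = (-28564/9 + 2*I*√366/9)*(1/657) = -28564/5913 + 2*I*√366/5913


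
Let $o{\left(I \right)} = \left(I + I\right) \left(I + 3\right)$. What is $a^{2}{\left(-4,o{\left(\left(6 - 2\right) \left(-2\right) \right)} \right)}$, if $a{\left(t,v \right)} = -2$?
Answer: $4$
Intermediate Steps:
$o{\left(I \right)} = 2 I \left(3 + I\right)$
$a^{2}{\left(-4,o{\left(\left(6 - 2\right) \left(-2\right) \right)} \right)} = \left(-2\right)^{2} = 4$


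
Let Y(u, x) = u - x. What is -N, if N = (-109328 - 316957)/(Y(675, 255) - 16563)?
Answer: -142095/5381 ≈ -26.407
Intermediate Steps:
N = 142095/5381 (N = (-109328 - 316957)/((675 - 1*255) - 16563) = -426285/((675 - 255) - 16563) = -426285/(420 - 16563) = -426285/(-16143) = -426285*(-1/16143) = 142095/5381 ≈ 26.407)
-N = -1*142095/5381 = -142095/5381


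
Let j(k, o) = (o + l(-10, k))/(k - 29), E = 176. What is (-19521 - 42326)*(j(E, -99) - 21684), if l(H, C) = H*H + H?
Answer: 65713612593/49 ≈ 1.3411e+9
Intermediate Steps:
l(H, C) = H + H**2 (l(H, C) = H**2 + H = H + H**2)
j(k, o) = (90 + o)/(-29 + k) (j(k, o) = (o - 10*(1 - 10))/(k - 29) = (o - 10*(-9))/(-29 + k) = (o + 90)/(-29 + k) = (90 + o)/(-29 + k))
(-19521 - 42326)*(j(E, -99) - 21684) = (-19521 - 42326)*((90 - 99)/(-29 + 176) - 21684) = -61847*(-9/147 - 21684) = -61847*((1/147)*(-9) - 21684) = -61847*(-3/49 - 21684) = -61847*(-1062519/49) = 65713612593/49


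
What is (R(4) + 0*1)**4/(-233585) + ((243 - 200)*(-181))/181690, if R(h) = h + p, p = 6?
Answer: -726978411/8488011730 ≈ -0.085648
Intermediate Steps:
R(h) = 6 + h (R(h) = h + 6 = 6 + h)
(R(4) + 0*1)**4/(-233585) + ((243 - 200)*(-181))/181690 = ((6 + 4) + 0*1)**4/(-233585) + ((243 - 200)*(-181))/181690 = (10 + 0)**4*(-1/233585) + (43*(-181))*(1/181690) = 10**4*(-1/233585) - 7783*1/181690 = 10000*(-1/233585) - 7783/181690 = -2000/46717 - 7783/181690 = -726978411/8488011730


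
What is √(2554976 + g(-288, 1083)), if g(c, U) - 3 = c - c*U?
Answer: √2866595 ≈ 1693.1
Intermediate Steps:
g(c, U) = 3 + c - U*c (g(c, U) = 3 + (c - c*U) = 3 + (c - U*c) = 3 + c - U*c)
√(2554976 + g(-288, 1083)) = √(2554976 + (3 - 288 - 1*1083*(-288))) = √(2554976 + (3 - 288 + 311904)) = √(2554976 + 311619) = √2866595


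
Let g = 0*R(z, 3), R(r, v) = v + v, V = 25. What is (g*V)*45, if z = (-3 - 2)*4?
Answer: 0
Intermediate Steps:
z = -20 (z = -5*4 = -20)
R(r, v) = 2*v
g = 0 (g = 0*(2*3) = 0*6 = 0)
(g*V)*45 = (0*25)*45 = 0*45 = 0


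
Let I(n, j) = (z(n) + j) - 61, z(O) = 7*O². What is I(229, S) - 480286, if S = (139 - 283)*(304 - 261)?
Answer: -119452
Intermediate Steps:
S = -6192 (S = -144*43 = -6192)
I(n, j) = -61 + j + 7*n² (I(n, j) = (7*n² + j) - 61 = (j + 7*n²) - 61 = -61 + j + 7*n²)
I(229, S) - 480286 = (-61 - 6192 + 7*229²) - 480286 = (-61 - 6192 + 7*52441) - 480286 = (-61 - 6192 + 367087) - 480286 = 360834 - 480286 = -119452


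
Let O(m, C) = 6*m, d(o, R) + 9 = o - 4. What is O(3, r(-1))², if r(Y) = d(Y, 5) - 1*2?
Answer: 324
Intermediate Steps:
d(o, R) = -13 + o (d(o, R) = -9 + (o - 4) = -9 + (-4 + o) = -13 + o)
r(Y) = -15 + Y (r(Y) = (-13 + Y) - 1*2 = (-13 + Y) - 2 = -15 + Y)
O(3, r(-1))² = (6*3)² = 18² = 324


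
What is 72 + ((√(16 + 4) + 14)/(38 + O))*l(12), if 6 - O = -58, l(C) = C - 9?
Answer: 1231/17 + √5/17 ≈ 72.543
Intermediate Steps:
l(C) = -9 + C
O = 64 (O = 6 - 1*(-58) = 6 + 58 = 64)
72 + ((√(16 + 4) + 14)/(38 + O))*l(12) = 72 + ((√(16 + 4) + 14)/(38 + 64))*(-9 + 12) = 72 + ((√20 + 14)/102)*3 = 72 + ((2*√5 + 14)*(1/102))*3 = 72 + ((14 + 2*√5)*(1/102))*3 = 72 + (7/51 + √5/51)*3 = 72 + (7/17 + √5/17) = 1231/17 + √5/17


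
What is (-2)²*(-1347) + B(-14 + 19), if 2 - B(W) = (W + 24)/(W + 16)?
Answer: -113135/21 ≈ -5387.4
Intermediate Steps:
B(W) = 2 - (24 + W)/(16 + W) (B(W) = 2 - (W + 24)/(W + 16) = 2 - (24 + W)/(16 + W))
(-2)²*(-1347) + B(-14 + 19) = (-2)²*(-1347) + (8 + (-14 + 19))/(16 + (-14 + 19)) = 4*(-1347) + (8 + 5)/(16 + 5) = -5388 + 13/21 = -113135/21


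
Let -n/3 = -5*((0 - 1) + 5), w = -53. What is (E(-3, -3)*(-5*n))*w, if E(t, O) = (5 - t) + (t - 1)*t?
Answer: 318000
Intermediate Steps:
n = 60 (n = -(-15)*((0 - 1) + 5) = -(-15)*(-1 + 5) = -(-15)*4 = -3*(-20) = 60)
E(t, O) = 5 - t + t*(-1 + t) (E(t, O) = (5 - t) + (-1 + t)*t = (5 - t) + t*(-1 + t) = 5 - t + t*(-1 + t))
(E(-3, -3)*(-5*n))*w = ((5 + (-3)² - 2*(-3))*(-5*60))*(-53) = ((5 + 9 + 6)*(-300))*(-53) = (20*(-300))*(-53) = -6000*(-53) = 318000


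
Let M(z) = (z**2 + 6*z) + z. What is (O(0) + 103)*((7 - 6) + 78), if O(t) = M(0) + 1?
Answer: 8216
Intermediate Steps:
M(z) = z**2 + 7*z
O(t) = 1 (O(t) = 0*(7 + 0) + 1 = 0*7 + 1 = 0 + 1 = 1)
(O(0) + 103)*((7 - 6) + 78) = (1 + 103)*((7 - 6) + 78) = 104*(1 + 78) = 104*79 = 8216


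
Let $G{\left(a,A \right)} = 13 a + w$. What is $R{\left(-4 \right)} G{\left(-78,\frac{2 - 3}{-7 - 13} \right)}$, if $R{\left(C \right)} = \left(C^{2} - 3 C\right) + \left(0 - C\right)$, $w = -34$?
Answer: $-33536$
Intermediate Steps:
$G{\left(a,A \right)} = -34 + 13 a$ ($G{\left(a,A \right)} = 13 a - 34 = -34 + 13 a$)
$R{\left(C \right)} = C^{2} - 4 C$ ($R{\left(C \right)} = \left(C^{2} - 3 C\right) - C = C^{2} - 4 C$)
$R{\left(-4 \right)} G{\left(-78,\frac{2 - 3}{-7 - 13} \right)} = - 4 \left(-4 - 4\right) \left(-34 + 13 \left(-78\right)\right) = \left(-4\right) \left(-8\right) \left(-34 - 1014\right) = 32 \left(-1048\right) = -33536$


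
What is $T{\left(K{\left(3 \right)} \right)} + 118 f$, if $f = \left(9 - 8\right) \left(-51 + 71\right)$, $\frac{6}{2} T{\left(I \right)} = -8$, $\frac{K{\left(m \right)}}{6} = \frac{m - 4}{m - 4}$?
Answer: $\frac{7072}{3} \approx 2357.3$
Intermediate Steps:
$K{\left(m \right)} = 6$ ($K{\left(m \right)} = 6 \frac{m - 4}{m - 4} = 6 \frac{-4 + m}{-4 + m} = 6 \cdot 1 = 6$)
$T{\left(I \right)} = - \frac{8}{3}$ ($T{\left(I \right)} = \frac{1}{3} \left(-8\right) = - \frac{8}{3}$)
$f = 20$ ($f = 1 \cdot 20 = 20$)
$T{\left(K{\left(3 \right)} \right)} + 118 f = - \frac{8}{3} + 118 \cdot 20 = - \frac{8}{3} + 2360 = \frac{7072}{3}$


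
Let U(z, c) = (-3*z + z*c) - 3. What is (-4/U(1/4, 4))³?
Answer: 4096/1331 ≈ 3.0774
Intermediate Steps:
U(z, c) = -3 - 3*z + c*z (U(z, c) = (-3*z + c*z) - 3 = -3 - 3*z + c*z)
(-4/U(1/4, 4))³ = (-4/(-3 - 3/4 + 4*(1/4)))³ = (-4/(-3 - 3/4 + 4*(1*(¼))))³ = (-4/(-3 - 3*¼ + 4*(¼)))³ = (-4/(-3 - ¾ + 1))³ = (-4/(-11/4))³ = (-4*(-4/11))³ = (16/11)³ = 4096/1331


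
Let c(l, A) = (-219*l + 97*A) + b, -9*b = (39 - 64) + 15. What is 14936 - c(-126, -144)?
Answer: 11780/9 ≈ 1308.9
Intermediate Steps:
b = 10/9 (b = -((39 - 64) + 15)/9 = -(-25 + 15)/9 = -1/9*(-10) = 10/9 ≈ 1.1111)
c(l, A) = 10/9 - 219*l + 97*A (c(l, A) = (-219*l + 97*A) + 10/9 = 10/9 - 219*l + 97*A)
14936 - c(-126, -144) = 14936 - (10/9 - 219*(-126) + 97*(-144)) = 14936 - (10/9 + 27594 - 13968) = 14936 - 1*122644/9 = 14936 - 122644/9 = 11780/9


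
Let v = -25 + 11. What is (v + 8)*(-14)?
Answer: 84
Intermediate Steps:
v = -14
(v + 8)*(-14) = (-14 + 8)*(-14) = -6*(-14) = 84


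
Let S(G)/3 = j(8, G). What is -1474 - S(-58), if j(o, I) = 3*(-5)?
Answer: -1429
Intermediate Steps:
j(o, I) = -15
S(G) = -45 (S(G) = 3*(-15) = -45)
-1474 - S(-58) = -1474 - 1*(-45) = -1474 + 45 = -1429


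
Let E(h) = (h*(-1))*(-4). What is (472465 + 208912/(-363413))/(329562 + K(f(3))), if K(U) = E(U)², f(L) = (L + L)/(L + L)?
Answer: 171699714133/119772929714 ≈ 1.4335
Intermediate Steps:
f(L) = 1 (f(L) = (2*L)/((2*L)) = (2*L)*(1/(2*L)) = 1)
E(h) = 4*h (E(h) = -h*(-4) = 4*h)
K(U) = 16*U² (K(U) = (4*U)² = 16*U²)
(472465 + 208912/(-363413))/(329562 + K(f(3))) = (472465 + 208912/(-363413))/(329562 + 16*1²) = (472465 + 208912*(-1/363413))/(329562 + 16*1) = (472465 - 208912/363413)/(329562 + 16) = (171699714133/363413)/329578 = (171699714133/363413)*(1/329578) = 171699714133/119772929714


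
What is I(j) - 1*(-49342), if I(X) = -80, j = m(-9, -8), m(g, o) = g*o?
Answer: 49262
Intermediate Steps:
j = 72 (j = -9*(-8) = 72)
I(j) - 1*(-49342) = -80 - 1*(-49342) = -80 + 49342 = 49262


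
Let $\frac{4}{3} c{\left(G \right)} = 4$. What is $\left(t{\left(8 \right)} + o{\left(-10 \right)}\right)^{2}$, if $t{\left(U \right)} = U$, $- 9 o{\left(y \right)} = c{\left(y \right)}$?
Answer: $\frac{529}{9} \approx 58.778$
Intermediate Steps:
$c{\left(G \right)} = 3$ ($c{\left(G \right)} = \frac{3}{4} \cdot 4 = 3$)
$o{\left(y \right)} = - \frac{1}{3}$ ($o{\left(y \right)} = \left(- \frac{1}{9}\right) 3 = - \frac{1}{3}$)
$\left(t{\left(8 \right)} + o{\left(-10 \right)}\right)^{2} = \left(8 - \frac{1}{3}\right)^{2} = \left(\frac{23}{3}\right)^{2} = \frac{529}{9}$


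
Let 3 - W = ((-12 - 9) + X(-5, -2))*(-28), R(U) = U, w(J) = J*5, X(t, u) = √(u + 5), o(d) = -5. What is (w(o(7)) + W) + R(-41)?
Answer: -651 + 28*√3 ≈ -602.50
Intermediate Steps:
X(t, u) = √(5 + u)
w(J) = 5*J
W = -585 + 28*√3 (W = 3 - ((-12 - 9) + √(5 - 2))*(-28) = 3 - (-21 + √3)*(-28) = 3 - (588 - 28*√3) = 3 + (-588 + 28*√3) = -585 + 28*√3 ≈ -536.50)
(w(o(7)) + W) + R(-41) = (5*(-5) + (-585 + 28*√3)) - 41 = (-25 + (-585 + 28*√3)) - 41 = (-610 + 28*√3) - 41 = -651 + 28*√3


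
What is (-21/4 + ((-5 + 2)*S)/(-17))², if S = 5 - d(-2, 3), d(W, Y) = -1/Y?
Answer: 85849/4624 ≈ 18.566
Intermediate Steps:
S = 16/3 (S = 5 - (-1)/3 = 5 - 1*(-⅓) = 5 + ⅓ = 16/3 ≈ 5.3333)
(-21/4 + ((-5 + 2)*S)/(-17))² = (-21/4 + ((-5 + 2)*(16/3))/(-17))² = (-21*¼ - 3*16/3*(-1/17))² = (-21/4 - 16*(-1/17))² = (-21/4 + 16/17)² = (-293/68)² = 85849/4624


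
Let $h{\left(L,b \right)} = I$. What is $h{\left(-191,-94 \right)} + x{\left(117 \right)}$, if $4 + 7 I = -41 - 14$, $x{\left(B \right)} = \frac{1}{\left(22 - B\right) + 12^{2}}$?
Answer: $- \frac{412}{49} \approx -8.4082$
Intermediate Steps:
$x{\left(B \right)} = \frac{1}{166 - B}$ ($x{\left(B \right)} = \frac{1}{\left(22 - B\right) + 144} = \frac{1}{166 - B}$)
$I = - \frac{59}{7}$ ($I = - \frac{4}{7} + \frac{-41 - 14}{7} = - \frac{4}{7} + \frac{1}{7} \left(-55\right) = - \frac{4}{7} - \frac{55}{7} = - \frac{59}{7} \approx -8.4286$)
$h{\left(L,b \right)} = - \frac{59}{7}$
$h{\left(-191,-94 \right)} + x{\left(117 \right)} = - \frac{59}{7} - \frac{1}{-166 + 117} = - \frac{59}{7} - \frac{1}{-49} = - \frac{59}{7} - - \frac{1}{49} = - \frac{59}{7} + \frac{1}{49} = - \frac{412}{49}$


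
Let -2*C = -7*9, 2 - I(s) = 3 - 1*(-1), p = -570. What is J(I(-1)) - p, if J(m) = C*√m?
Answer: 570 + 63*I*√2/2 ≈ 570.0 + 44.548*I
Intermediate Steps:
I(s) = -2 (I(s) = 2 - (3 - 1*(-1)) = 2 - (3 + 1) = 2 - 1*4 = 2 - 4 = -2)
C = 63/2 (C = -(-7)*9/2 = -½*(-63) = 63/2 ≈ 31.500)
J(m) = 63*√m/2
J(I(-1)) - p = 63*√(-2)/2 - 1*(-570) = 63*(I*√2)/2 + 570 = 63*I*√2/2 + 570 = 570 + 63*I*√2/2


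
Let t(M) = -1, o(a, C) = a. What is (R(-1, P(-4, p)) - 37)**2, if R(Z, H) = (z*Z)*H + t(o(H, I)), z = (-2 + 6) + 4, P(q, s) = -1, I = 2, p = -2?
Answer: 900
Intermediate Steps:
z = 8 (z = 4 + 4 = 8)
R(Z, H) = -1 + 8*H*Z (R(Z, H) = (8*Z)*H - 1 = 8*H*Z - 1 = -1 + 8*H*Z)
(R(-1, P(-4, p)) - 37)**2 = ((-1 + 8*(-1)*(-1)) - 37)**2 = ((-1 + 8) - 37)**2 = (7 - 37)**2 = (-30)**2 = 900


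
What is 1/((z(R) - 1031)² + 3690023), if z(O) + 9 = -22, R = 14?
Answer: 1/4817867 ≈ 2.0756e-7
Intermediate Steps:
z(O) = -31 (z(O) = -9 - 22 = -31)
1/((z(R) - 1031)² + 3690023) = 1/((-31 - 1031)² + 3690023) = 1/((-1062)² + 3690023) = 1/(1127844 + 3690023) = 1/4817867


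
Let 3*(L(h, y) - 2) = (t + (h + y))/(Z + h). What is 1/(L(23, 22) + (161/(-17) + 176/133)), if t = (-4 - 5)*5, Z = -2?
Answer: -2261/13899 ≈ -0.16267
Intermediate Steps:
t = -45 (t = -9*5 = -45)
L(h, y) = 2 + (-45 + h + y)/(3*(-2 + h)) (L(h, y) = 2 + ((-45 + (h + y))/(-2 + h))/3 = 2 + ((-45 + h + y)/(-2 + h))/3 = 2 + (-45 + h + y)/(3*(-2 + h)))
1/(L(23, 22) + (161/(-17) + 176/133)) = 1/((-57 + 22 + 7*23)/(3*(-2 + 23)) + (161/(-17) + 176/133)) = 1/((1/3)*(-57 + 22 + 161)/21 + (161*(-1/17) + 176*(1/133))) = 1/((1/3)*(1/21)*126 + (-161/17 + 176/133)) = 1/(2 - 18421/2261) = 1/(-13899/2261) = -2261/13899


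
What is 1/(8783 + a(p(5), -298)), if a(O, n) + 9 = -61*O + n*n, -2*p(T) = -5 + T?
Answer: 1/97578 ≈ 1.0248e-5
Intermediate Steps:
p(T) = 5/2 - T/2 (p(T) = -(-5 + T)/2 = 5/2 - T/2)
a(O, n) = -9 + n² - 61*O (a(O, n) = -9 + (-61*O + n*n) = -9 + (-61*O + n²) = -9 + (n² - 61*O) = -9 + n² - 61*O)
1/(8783 + a(p(5), -298)) = 1/(8783 + (-9 + (-298)² - 61*(5/2 - ½*5))) = 1/(8783 + (-9 + 88804 - 61*(5/2 - 5/2))) = 1/(8783 + (-9 + 88804 - 61*0)) = 1/(8783 + (-9 + 88804 + 0)) = 1/(8783 + 88795) = 1/97578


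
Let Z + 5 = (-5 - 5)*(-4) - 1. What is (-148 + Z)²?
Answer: 12996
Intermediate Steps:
Z = 34 (Z = -5 + ((-5 - 5)*(-4) - 1) = -5 + (-10*(-4) - 1) = -5 + (40 - 1) = -5 + 39 = 34)
(-148 + Z)² = (-148 + 34)² = (-114)² = 12996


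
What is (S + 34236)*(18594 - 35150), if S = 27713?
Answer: -1025627644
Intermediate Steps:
(S + 34236)*(18594 - 35150) = (27713 + 34236)*(18594 - 35150) = 61949*(-16556) = -1025627644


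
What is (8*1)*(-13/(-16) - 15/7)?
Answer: -149/14 ≈ -10.643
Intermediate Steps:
(8*1)*(-13/(-16) - 15/7) = 8*(-13*(-1/16) - 15*1/7) = 8*(13/16 - 15/7) = 8*(-149/112) = -149/14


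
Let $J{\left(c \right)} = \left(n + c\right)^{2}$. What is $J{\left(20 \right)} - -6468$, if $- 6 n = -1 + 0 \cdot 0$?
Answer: $\frac{247489}{36} \approx 6874.7$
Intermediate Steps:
$n = \frac{1}{6}$ ($n = - \frac{-1 + 0 \cdot 0}{6} = - \frac{-1 + 0}{6} = \left(- \frac{1}{6}\right) \left(-1\right) = \frac{1}{6} \approx 0.16667$)
$J{\left(c \right)} = \left(\frac{1}{6} + c\right)^{2}$
$J{\left(20 \right)} - -6468 = \frac{\left(1 + 6 \cdot 20\right)^{2}}{36} - -6468 = \frac{\left(1 + 120\right)^{2}}{36} + 6468 = \frac{121^{2}}{36} + 6468 = \frac{1}{36} \cdot 14641 + 6468 = \frac{14641}{36} + 6468 = \frac{247489}{36}$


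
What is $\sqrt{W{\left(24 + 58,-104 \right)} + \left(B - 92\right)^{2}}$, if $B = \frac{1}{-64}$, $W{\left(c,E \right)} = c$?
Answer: $\frac{\sqrt{35016193}}{64} \approx 92.46$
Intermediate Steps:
$B = - \frac{1}{64} \approx -0.015625$
$\sqrt{W{\left(24 + 58,-104 \right)} + \left(B - 92\right)^{2}} = \sqrt{\left(24 + 58\right) + \left(- \frac{1}{64} - 92\right)^{2}} = \sqrt{82 + \left(- \frac{5889}{64}\right)^{2}} = \sqrt{82 + \frac{34680321}{4096}} = \sqrt{\frac{35016193}{4096}} = \frac{\sqrt{35016193}}{64}$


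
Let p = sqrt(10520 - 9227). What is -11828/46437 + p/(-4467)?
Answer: -11828/46437 - sqrt(1293)/4467 ≈ -0.26276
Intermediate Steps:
p = sqrt(1293) ≈ 35.958
-11828/46437 + p/(-4467) = -11828/46437 + sqrt(1293)/(-4467) = -11828*1/46437 + sqrt(1293)*(-1/4467) = -11828/46437 - sqrt(1293)/4467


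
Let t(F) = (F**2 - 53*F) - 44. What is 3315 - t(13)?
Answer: 3879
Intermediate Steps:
t(F) = -44 + F**2 - 53*F
3315 - t(13) = 3315 - (-44 + 13**2 - 53*13) = 3315 - (-44 + 169 - 689) = 3315 - 1*(-564) = 3315 + 564 = 3879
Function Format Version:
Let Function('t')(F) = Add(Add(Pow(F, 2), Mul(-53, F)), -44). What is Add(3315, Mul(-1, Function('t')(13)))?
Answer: 3879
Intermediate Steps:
Function('t')(F) = Add(-44, Pow(F, 2), Mul(-53, F))
Add(3315, Mul(-1, Function('t')(13))) = Add(3315, Mul(-1, Add(-44, Pow(13, 2), Mul(-53, 13)))) = Add(3315, Mul(-1, Add(-44, 169, -689))) = Add(3315, Mul(-1, -564)) = Add(3315, 564) = 3879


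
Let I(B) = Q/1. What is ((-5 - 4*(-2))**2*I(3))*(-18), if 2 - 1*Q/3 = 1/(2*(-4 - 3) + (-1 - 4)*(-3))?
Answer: -486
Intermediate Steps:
Q = 3 (Q = 6 - 3/(2*(-4 - 3) + (-1 - 4)*(-3)) = 6 - 3/(2*(-7) - 5*(-3)) = 6 - 3/(-14 + 15) = 6 - 3/1 = 6 - 3*1 = 6 - 3 = 3)
I(B) = 3 (I(B) = 3/1 = 3*1 = 3)
((-5 - 4*(-2))**2*I(3))*(-18) = ((-5 - 4*(-2))**2*3)*(-18) = ((-5 + 8)**2*3)*(-18) = (3**2*3)*(-18) = (9*3)*(-18) = 27*(-18) = -486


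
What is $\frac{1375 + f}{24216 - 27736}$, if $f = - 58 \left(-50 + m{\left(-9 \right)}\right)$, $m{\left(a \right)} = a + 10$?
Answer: $- \frac{4217}{3520} \approx -1.198$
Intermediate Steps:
$m{\left(a \right)} = 10 + a$
$f = 2842$ ($f = - 58 \left(-50 + \left(10 - 9\right)\right) = - 58 \left(-50 + 1\right) = \left(-58\right) \left(-49\right) = 2842$)
$\frac{1375 + f}{24216 - 27736} = \frac{1375 + 2842}{24216 - 27736} = \frac{4217}{-3520} = 4217 \left(- \frac{1}{3520}\right) = - \frac{4217}{3520}$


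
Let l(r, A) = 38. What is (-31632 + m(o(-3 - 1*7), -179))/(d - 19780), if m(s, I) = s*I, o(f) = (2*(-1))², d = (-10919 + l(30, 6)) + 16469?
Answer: 8087/3548 ≈ 2.2793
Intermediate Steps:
d = 5588 (d = (-10919 + 38) + 16469 = -10881 + 16469 = 5588)
o(f) = 4 (o(f) = (-2)² = 4)
m(s, I) = I*s
(-31632 + m(o(-3 - 1*7), -179))/(d - 19780) = (-31632 - 179*4)/(5588 - 19780) = (-31632 - 716)/(-14192) = -32348*(-1/14192) = 8087/3548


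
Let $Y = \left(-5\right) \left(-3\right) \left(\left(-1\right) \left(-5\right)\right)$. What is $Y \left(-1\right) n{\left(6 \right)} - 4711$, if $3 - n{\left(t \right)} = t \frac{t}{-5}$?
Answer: $-5476$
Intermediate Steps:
$Y = 75$ ($Y = 15 \cdot 5 = 75$)
$n{\left(t \right)} = 3 + \frac{t^{2}}{5}$ ($n{\left(t \right)} = 3 - t \frac{t}{-5} = 3 - t t \left(- \frac{1}{5}\right) = 3 - t \left(- \frac{t}{5}\right) = 3 - - \frac{t^{2}}{5} = 3 + \frac{t^{2}}{5}$)
$Y \left(-1\right) n{\left(6 \right)} - 4711 = 75 \left(-1\right) \left(3 + \frac{6^{2}}{5}\right) - 4711 = - 75 \left(3 + \frac{1}{5} \cdot 36\right) - 4711 = - 75 \left(3 + \frac{36}{5}\right) - 4711 = \left(-75\right) \frac{51}{5} - 4711 = -765 - 4711 = -5476$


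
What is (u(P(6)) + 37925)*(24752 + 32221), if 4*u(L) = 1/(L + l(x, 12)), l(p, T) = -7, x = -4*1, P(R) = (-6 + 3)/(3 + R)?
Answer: 190141519281/88 ≈ 2.1607e+9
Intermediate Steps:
P(R) = -3/(3 + R)
x = -4
u(L) = 1/(4*(-7 + L)) (u(L) = 1/(4*(L - 7)) = 1/(4*(-7 + L)))
(u(P(6)) + 37925)*(24752 + 32221) = (1/(4*(-7 - 3/(3 + 6))) + 37925)*(24752 + 32221) = (1/(4*(-7 - 3/9)) + 37925)*56973 = (1/(4*(-7 - 3*1/9)) + 37925)*56973 = (1/(4*(-7 - 1/3)) + 37925)*56973 = (1/(4*(-22/3)) + 37925)*56973 = ((1/4)*(-3/22) + 37925)*56973 = (-3/88 + 37925)*56973 = (3337397/88)*56973 = 190141519281/88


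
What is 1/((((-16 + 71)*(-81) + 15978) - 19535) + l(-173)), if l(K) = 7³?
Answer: -1/7669 ≈ -0.00013040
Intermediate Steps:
l(K) = 343
1/((((-16 + 71)*(-81) + 15978) - 19535) + l(-173)) = 1/((((-16 + 71)*(-81) + 15978) - 19535) + 343) = 1/(((55*(-81) + 15978) - 19535) + 343) = 1/(((-4455 + 15978) - 19535) + 343) = 1/((11523 - 19535) + 343) = 1/(-8012 + 343) = 1/(-7669) = -1/7669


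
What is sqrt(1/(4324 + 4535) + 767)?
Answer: sqrt(60195611586)/8859 ≈ 27.695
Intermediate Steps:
sqrt(1/(4324 + 4535) + 767) = sqrt(1/8859 + 767) = sqrt(6794854/8859) = sqrt(60195611586)/8859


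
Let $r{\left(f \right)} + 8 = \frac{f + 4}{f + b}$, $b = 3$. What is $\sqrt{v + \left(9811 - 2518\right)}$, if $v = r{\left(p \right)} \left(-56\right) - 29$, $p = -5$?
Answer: $2 \sqrt{1921} \approx 87.658$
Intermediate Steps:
$r{\left(f \right)} = -8 + \frac{4 + f}{3 + f}$ ($r{\left(f \right)} = -8 + \frac{f + 4}{f + 3} = -8 + \frac{4 + f}{3 + f}$)
$v = 391$ ($v = \frac{-20 - -35}{3 - 5} \left(-56\right) - 29 = \frac{-20 + 35}{-2} \left(-56\right) - 29 = \left(- \frac{1}{2}\right) 15 \left(-56\right) - 29 = \left(- \frac{15}{2}\right) \left(-56\right) - 29 = 420 - 29 = 391$)
$\sqrt{v + \left(9811 - 2518\right)} = \sqrt{391 + \left(9811 - 2518\right)} = \sqrt{391 + 7293} = \sqrt{7684} = 2 \sqrt{1921}$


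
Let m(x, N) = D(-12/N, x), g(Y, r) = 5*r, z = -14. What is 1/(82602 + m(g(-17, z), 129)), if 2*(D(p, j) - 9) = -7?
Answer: 2/165215 ≈ 1.2105e-5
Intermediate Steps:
D(p, j) = 11/2 (D(p, j) = 9 + (½)*(-7) = 9 - 7/2 = 11/2)
m(x, N) = 11/2
1/(82602 + m(g(-17, z), 129)) = 1/(82602 + 11/2) = 1/(165215/2) = 2/165215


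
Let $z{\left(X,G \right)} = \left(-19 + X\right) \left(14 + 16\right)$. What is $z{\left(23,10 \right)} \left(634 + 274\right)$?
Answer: $108960$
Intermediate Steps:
$z{\left(X,G \right)} = -570 + 30 X$ ($z{\left(X,G \right)} = \left(-19 + X\right) 30 = -570 + 30 X$)
$z{\left(23,10 \right)} \left(634 + 274\right) = \left(-570 + 30 \cdot 23\right) \left(634 + 274\right) = \left(-570 + 690\right) 908 = 120 \cdot 908 = 108960$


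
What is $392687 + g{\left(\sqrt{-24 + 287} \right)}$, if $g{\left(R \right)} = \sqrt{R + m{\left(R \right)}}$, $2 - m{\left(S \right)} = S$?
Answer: $392687 + \sqrt{2} \approx 3.9269 \cdot 10^{5}$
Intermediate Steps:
$m{\left(S \right)} = 2 - S$
$g{\left(R \right)} = \sqrt{2}$ ($g{\left(R \right)} = \sqrt{R - \left(-2 + R\right)} = \sqrt{2}$)
$392687 + g{\left(\sqrt{-24 + 287} \right)} = 392687 + \sqrt{2}$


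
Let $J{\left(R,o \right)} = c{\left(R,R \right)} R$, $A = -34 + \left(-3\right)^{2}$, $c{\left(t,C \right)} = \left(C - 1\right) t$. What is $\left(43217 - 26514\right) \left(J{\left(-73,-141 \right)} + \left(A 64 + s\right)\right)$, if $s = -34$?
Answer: $-6614053940$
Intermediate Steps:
$c{\left(t,C \right)} = t \left(-1 + C\right)$ ($c{\left(t,C \right)} = \left(-1 + C\right) t = t \left(-1 + C\right)$)
$A = -25$ ($A = -34 + 9 = -25$)
$J{\left(R,o \right)} = R^{2} \left(-1 + R\right)$ ($J{\left(R,o \right)} = R \left(-1 + R\right) R = R^{2} \left(-1 + R\right)$)
$\left(43217 - 26514\right) \left(J{\left(-73,-141 \right)} + \left(A 64 + s\right)\right) = \left(43217 - 26514\right) \left(\left(-73\right)^{2} \left(-1 - 73\right) - 1634\right) = 16703 \left(5329 \left(-74\right) - 1634\right) = 16703 \left(-394346 - 1634\right) = 16703 \left(-395980\right) = -6614053940$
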